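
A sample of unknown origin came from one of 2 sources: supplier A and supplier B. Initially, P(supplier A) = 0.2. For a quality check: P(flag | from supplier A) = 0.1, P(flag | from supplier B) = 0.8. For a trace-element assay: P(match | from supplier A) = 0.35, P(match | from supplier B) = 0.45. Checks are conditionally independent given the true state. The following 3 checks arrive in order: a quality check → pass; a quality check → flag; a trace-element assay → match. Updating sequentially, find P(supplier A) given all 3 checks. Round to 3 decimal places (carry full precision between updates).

0.099

After a quality check='pass': P(supplier A) = 0.9·0.2000 / (0.9·0.2000 + 0.2·0.8000) ≈ 0.5294
After a quality check='flag': P(supplier A) = 0.1·0.5294 / (0.1·0.5294 + 0.8·0.4706) ≈ 0.1233
After a trace-element assay='match': P(supplier A) = 0.35·0.1233 / (0.35·0.1233 + 0.45·0.8767) ≈ 0.0986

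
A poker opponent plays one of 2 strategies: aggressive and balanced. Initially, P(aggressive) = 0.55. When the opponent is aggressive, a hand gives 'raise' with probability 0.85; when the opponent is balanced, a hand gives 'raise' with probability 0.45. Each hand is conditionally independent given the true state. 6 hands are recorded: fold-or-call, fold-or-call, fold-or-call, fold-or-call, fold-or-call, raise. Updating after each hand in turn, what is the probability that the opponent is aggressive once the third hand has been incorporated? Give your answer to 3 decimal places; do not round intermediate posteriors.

0.024

After 'fold-or-call': P(aggressive) = 0.15·0.5500 / (0.15·0.5500 + 0.55·0.4500) ≈ 0.2500
After 'fold-or-call': P(aggressive) = 0.15·0.2500 / (0.15·0.2500 + 0.55·0.7500) ≈ 0.0833
After 'fold-or-call': P(aggressive) = 0.15·0.0833 / (0.15·0.0833 + 0.55·0.9167) ≈ 0.0242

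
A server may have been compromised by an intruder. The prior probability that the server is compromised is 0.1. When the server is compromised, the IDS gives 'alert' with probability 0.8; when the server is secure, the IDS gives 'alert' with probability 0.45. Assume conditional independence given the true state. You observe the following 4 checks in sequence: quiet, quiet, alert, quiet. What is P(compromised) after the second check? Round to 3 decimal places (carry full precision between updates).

After 'quiet': P(compromised) = 0.2·0.1000 / (0.2·0.1000 + 0.55·0.9000) ≈ 0.0388
After 'quiet': P(compromised) = 0.2·0.0388 / (0.2·0.0388 + 0.55·0.9612) ≈ 0.0145

0.014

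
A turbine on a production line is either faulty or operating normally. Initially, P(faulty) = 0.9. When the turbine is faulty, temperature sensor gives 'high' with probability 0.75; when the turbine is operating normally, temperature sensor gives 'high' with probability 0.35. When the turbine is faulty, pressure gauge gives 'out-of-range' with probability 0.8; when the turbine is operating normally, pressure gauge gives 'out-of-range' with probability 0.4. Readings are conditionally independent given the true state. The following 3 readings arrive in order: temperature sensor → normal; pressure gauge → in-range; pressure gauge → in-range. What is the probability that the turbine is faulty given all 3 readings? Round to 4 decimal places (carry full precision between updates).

0.2778

Apply Bayes' rule sequentially, carrying P(faulty) forward.
After temperature sensor='normal': P(faulty) = 0.25·0.9000 / (0.25·0.9000 + 0.65·0.1000) ≈ 0.7759
After pressure gauge='in-range': P(faulty) = 0.2·0.7759 / (0.2·0.7759 + 0.6·0.2241) ≈ 0.5357
After pressure gauge='in-range': P(faulty) = 0.2·0.5357 / (0.2·0.5357 + 0.6·0.4643) ≈ 0.2778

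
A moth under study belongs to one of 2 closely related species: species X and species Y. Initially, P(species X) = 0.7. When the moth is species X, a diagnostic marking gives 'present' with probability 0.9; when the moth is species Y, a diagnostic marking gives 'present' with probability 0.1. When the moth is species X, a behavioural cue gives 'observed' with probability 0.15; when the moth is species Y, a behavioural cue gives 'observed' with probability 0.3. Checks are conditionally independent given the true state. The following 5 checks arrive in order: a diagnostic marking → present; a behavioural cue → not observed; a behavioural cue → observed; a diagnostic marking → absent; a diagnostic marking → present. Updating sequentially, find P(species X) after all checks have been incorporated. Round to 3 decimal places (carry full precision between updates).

0.927

After a diagnostic marking='present': P(species X) = 0.9·0.7000 / (0.9·0.7000 + 0.1·0.3000) ≈ 0.9545
After a behavioural cue='not observed': P(species X) = 0.85·0.9545 / (0.85·0.9545 + 0.7·0.0455) ≈ 0.9623
After a behavioural cue='observed': P(species X) = 0.15·0.9623 / (0.15·0.9623 + 0.3·0.0377) ≈ 0.9273
After a diagnostic marking='absent': P(species X) = 0.1·0.9273 / (0.1·0.9273 + 0.9·0.0727) ≈ 0.5862
After a diagnostic marking='present': P(species X) = 0.9·0.5862 / (0.9·0.5862 + 0.1·0.4138) ≈ 0.9273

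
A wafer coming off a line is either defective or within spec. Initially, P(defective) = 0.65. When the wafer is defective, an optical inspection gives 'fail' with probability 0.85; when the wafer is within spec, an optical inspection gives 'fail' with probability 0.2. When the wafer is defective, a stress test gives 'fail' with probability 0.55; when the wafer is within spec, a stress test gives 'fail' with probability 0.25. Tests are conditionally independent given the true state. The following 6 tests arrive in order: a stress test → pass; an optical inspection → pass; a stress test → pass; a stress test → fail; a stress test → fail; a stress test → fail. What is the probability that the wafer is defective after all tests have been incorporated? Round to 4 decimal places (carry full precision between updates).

0.5717

After a stress test='pass': P(defective) = 0.45·0.6500 / (0.45·0.6500 + 0.75·0.3500) ≈ 0.5270
After an optical inspection='pass': P(defective) = 0.15·0.5270 / (0.15·0.5270 + 0.8·0.4730) ≈ 0.1728
After a stress test='pass': P(defective) = 0.45·0.1728 / (0.45·0.1728 + 0.75·0.8272) ≈ 0.1114
After a stress test='fail': P(defective) = 0.55·0.1114 / (0.55·0.1114 + 0.25·0.8886) ≈ 0.2162
After a stress test='fail': P(defective) = 0.55·0.2162 / (0.55·0.2162 + 0.25·0.7838) ≈ 0.3776
After a stress test='fail': P(defective) = 0.55·0.3776 / (0.55·0.3776 + 0.25·0.6224) ≈ 0.5717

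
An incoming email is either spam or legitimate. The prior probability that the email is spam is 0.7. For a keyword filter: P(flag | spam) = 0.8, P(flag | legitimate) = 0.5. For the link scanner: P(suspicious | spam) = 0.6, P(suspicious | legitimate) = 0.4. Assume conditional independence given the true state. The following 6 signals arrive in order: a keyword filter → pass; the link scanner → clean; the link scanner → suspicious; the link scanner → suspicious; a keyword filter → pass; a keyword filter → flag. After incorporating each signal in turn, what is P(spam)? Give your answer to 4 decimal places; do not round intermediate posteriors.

After a keyword filter='pass': P(spam) = 0.2·0.7000 / (0.2·0.7000 + 0.5·0.3000) ≈ 0.4828
After the link scanner='clean': P(spam) = 0.4·0.4828 / (0.4·0.4828 + 0.6·0.5172) ≈ 0.3836
After the link scanner='suspicious': P(spam) = 0.6·0.3836 / (0.6·0.3836 + 0.4·0.6164) ≈ 0.4828
After the link scanner='suspicious': P(spam) = 0.6·0.4828 / (0.6·0.4828 + 0.4·0.5172) ≈ 0.5833
After a keyword filter='pass': P(spam) = 0.2·0.5833 / (0.2·0.5833 + 0.5·0.4167) ≈ 0.3590
After a keyword filter='flag': P(spam) = 0.8·0.3590 / (0.8·0.3590 + 0.5·0.6410) ≈ 0.4726

0.4726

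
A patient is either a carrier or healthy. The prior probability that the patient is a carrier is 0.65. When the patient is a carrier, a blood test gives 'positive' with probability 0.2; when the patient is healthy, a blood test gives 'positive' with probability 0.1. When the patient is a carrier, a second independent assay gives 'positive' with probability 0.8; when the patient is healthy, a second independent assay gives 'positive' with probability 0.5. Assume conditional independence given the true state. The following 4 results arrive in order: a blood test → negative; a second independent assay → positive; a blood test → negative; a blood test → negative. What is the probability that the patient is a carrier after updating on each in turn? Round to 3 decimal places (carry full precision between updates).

Each posterior becomes the prior for the next update.
After a blood test='negative': P(carrier) = 0.8·0.6500 / (0.8·0.6500 + 0.9·0.3500) ≈ 0.6228
After a second independent assay='positive': P(carrier) = 0.8·0.6228 / (0.8·0.6228 + 0.5·0.3772) ≈ 0.7254
After a blood test='negative': P(carrier) = 0.8·0.7254 / (0.8·0.7254 + 0.9·0.2746) ≈ 0.7013
After a blood test='negative': P(carrier) = 0.8·0.7013 / (0.8·0.7013 + 0.9·0.2987) ≈ 0.6761

0.676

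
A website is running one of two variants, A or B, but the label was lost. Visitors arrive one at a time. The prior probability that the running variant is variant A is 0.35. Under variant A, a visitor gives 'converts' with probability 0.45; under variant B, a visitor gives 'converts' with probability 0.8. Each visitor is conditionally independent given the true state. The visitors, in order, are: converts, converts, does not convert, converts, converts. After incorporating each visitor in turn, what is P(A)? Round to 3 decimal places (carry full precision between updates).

After 'converts': P(A) = 0.45·0.3500 / (0.45·0.3500 + 0.8·0.6500) ≈ 0.2325
After 'converts': P(A) = 0.45·0.2325 / (0.45·0.2325 + 0.8·0.7675) ≈ 0.1456
After 'does not convert': P(A) = 0.55·0.1456 / (0.55·0.1456 + 0.2·0.8544) ≈ 0.3190
After 'converts': P(A) = 0.45·0.3190 / (0.45·0.3190 + 0.8·0.6810) ≈ 0.2086
After 'converts': P(A) = 0.45·0.2086 / (0.45·0.2086 + 0.8·0.7914) ≈ 0.1291

0.129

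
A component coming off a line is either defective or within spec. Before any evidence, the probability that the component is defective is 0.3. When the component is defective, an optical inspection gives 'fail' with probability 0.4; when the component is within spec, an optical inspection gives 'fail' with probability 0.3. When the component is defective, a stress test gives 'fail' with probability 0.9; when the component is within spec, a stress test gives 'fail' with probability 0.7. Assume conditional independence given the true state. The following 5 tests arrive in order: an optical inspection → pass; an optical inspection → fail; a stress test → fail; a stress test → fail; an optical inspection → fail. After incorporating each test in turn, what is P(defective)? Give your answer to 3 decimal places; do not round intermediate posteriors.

Apply Bayes' rule sequentially, carrying P(defective) forward.
After an optical inspection='pass': P(defective) = 0.6·0.3000 / (0.6·0.3000 + 0.7·0.7000) ≈ 0.2687
After an optical inspection='fail': P(defective) = 0.4·0.2687 / (0.4·0.2687 + 0.3·0.7313) ≈ 0.3288
After a stress test='fail': P(defective) = 0.9·0.3288 / (0.9·0.3288 + 0.7·0.6712) ≈ 0.3864
After a stress test='fail': P(defective) = 0.9·0.3864 / (0.9·0.3864 + 0.7·0.6136) ≈ 0.4474
After an optical inspection='fail': P(defective) = 0.4·0.4474 / (0.4·0.4474 + 0.3·0.5526) ≈ 0.5191

0.519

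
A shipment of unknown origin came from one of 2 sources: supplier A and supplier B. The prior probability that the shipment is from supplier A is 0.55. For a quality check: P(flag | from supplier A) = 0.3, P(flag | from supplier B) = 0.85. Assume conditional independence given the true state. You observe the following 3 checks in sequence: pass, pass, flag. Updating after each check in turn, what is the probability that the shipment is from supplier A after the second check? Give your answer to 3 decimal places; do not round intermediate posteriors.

0.964

After 'pass': P(supplier A) = 0.7·0.5500 / (0.7·0.5500 + 0.15·0.4500) ≈ 0.8508
After 'pass': P(supplier A) = 0.7·0.8508 / (0.7·0.8508 + 0.15·0.1492) ≈ 0.9638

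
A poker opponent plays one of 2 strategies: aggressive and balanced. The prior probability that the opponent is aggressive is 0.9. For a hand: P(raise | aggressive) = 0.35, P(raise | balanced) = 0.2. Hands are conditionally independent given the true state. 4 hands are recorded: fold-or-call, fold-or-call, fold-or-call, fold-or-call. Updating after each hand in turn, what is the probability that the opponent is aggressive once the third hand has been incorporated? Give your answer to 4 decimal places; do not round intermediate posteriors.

After 'fold-or-call': P(aggressive) = 0.65·0.9000 / (0.65·0.9000 + 0.8·0.1000) ≈ 0.8797
After 'fold-or-call': P(aggressive) = 0.65·0.8797 / (0.65·0.8797 + 0.8·0.1203) ≈ 0.8559
After 'fold-or-call': P(aggressive) = 0.65·0.8559 / (0.65·0.8559 + 0.8·0.1441) ≈ 0.8284

0.8284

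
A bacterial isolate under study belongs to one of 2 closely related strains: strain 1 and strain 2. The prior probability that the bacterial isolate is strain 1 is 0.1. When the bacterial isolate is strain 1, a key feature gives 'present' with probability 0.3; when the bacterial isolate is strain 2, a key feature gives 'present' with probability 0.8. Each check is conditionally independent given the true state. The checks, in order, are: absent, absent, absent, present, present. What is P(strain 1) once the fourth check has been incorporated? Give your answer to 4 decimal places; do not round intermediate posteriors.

0.6411

After 'absent': P(strain 1) = 0.7·0.1000 / (0.7·0.1000 + 0.2·0.9000) ≈ 0.2800
After 'absent': P(strain 1) = 0.7·0.2800 / (0.7·0.2800 + 0.2·0.7200) ≈ 0.5765
After 'absent': P(strain 1) = 0.7·0.5765 / (0.7·0.5765 + 0.2·0.4235) ≈ 0.8265
After 'present': P(strain 1) = 0.3·0.8265 / (0.3·0.8265 + 0.8·0.1735) ≈ 0.6411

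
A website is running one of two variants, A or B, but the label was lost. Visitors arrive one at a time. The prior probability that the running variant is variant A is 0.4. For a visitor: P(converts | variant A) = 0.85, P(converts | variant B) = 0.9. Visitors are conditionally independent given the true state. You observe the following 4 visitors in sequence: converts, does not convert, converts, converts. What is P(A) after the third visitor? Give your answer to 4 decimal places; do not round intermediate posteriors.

After 'converts': P(A) = 0.85·0.4000 / (0.85·0.4000 + 0.9·0.6000) ≈ 0.3864
After 'does not convert': P(A) = 0.15·0.3864 / (0.15·0.3864 + 0.1·0.6136) ≈ 0.4857
After 'converts': P(A) = 0.85·0.4857 / (0.85·0.4857 + 0.9·0.5143) ≈ 0.4715

0.4715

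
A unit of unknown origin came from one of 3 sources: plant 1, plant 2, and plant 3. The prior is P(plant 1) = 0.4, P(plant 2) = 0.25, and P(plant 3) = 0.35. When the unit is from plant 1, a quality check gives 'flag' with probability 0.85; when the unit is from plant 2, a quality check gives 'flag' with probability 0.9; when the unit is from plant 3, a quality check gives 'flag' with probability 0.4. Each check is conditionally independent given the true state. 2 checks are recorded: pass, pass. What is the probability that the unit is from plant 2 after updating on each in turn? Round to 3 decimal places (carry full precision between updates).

0.018

After 'pass': normaliser = 0.15·0.4000 + 0.1·0.2500 + 0.6·0.3500; P(plant 1) ≈ 0.2034, P(plant 2) ≈ 0.0847, P(plant 3) ≈ 0.7119
After 'pass': normaliser = 0.15·0.2034 + 0.1·0.0847 + 0.6·0.7119; P(plant 1) ≈ 0.0655, P(plant 2) ≈ 0.0182, P(plant 3) ≈ 0.9164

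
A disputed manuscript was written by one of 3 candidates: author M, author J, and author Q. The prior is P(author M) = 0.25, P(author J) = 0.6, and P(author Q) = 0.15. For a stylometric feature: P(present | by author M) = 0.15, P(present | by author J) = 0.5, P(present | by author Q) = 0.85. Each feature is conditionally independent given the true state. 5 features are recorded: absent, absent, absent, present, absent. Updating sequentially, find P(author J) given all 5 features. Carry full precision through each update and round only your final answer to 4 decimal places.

0.4884

After 'absent': normaliser = 0.85·0.2500 + 0.5·0.6000 + 0.15·0.1500; P(author M) ≈ 0.3972, P(author J) ≈ 0.5607, P(author Q) ≈ 0.0421
After 'absent': normaliser = 0.85·0.3972 + 0.5·0.5607 + 0.15·0.0421; P(author M) ≈ 0.5408, P(author J) ≈ 0.4491, P(author Q) ≈ 0.0101
After 'absent': normaliser = 0.85·0.5408 + 0.5·0.4491 + 0.15·0.0101; P(author M) ≈ 0.6703, P(author J) ≈ 0.3275, P(author Q) ≈ 0.0022
After 'present': normaliser = 0.15·0.6703 + 0.5·0.3275 + 0.85·0.0022; P(author M) ≈ 0.3778, P(author J) ≈ 0.6152, P(author Q) ≈ 0.0071
After 'absent': normaliser = 0.85·0.3778 + 0.5·0.6152 + 0.15·0.0071; P(author M) ≈ 0.5099, P(author J) ≈ 0.4884, P(author Q) ≈ 0.0017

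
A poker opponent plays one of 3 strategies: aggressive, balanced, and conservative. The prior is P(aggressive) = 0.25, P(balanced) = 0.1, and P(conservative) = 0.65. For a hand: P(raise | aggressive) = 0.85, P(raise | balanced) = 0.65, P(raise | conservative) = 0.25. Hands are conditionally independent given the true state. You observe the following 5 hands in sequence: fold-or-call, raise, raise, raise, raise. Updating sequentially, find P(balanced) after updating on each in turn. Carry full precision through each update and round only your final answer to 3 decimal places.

Apply Bayes' rule sequentially, carrying P(balanced) forward.
After 'fold-or-call': normaliser = 0.15·0.2500 + 0.35·0.1000 + 0.75·0.6500; P(aggressive) ≈ 0.0670, P(balanced) ≈ 0.0625, P(conservative) ≈ 0.8705
After 'raise': normaliser = 0.85·0.0670 + 0.65·0.0625 + 0.25·0.8705; P(aggressive) ≈ 0.1806, P(balanced) ≈ 0.1289, P(conservative) ≈ 0.6905
After 'raise': normaliser = 0.85·0.1806 + 0.65·0.1289 + 0.25·0.6905; P(aggressive) ≈ 0.3745, P(balanced) ≈ 0.2044, P(conservative) ≈ 0.4211
After 'raise': normaliser = 0.85·0.3745 + 0.65·0.2044 + 0.25·0.4211; P(aggressive) ≈ 0.5720, P(balanced) ≈ 0.2388, P(conservative) ≈ 0.1892
After 'raise': normaliser = 0.85·0.5720 + 0.65·0.2388 + 0.25·0.1892; P(aggressive) ≈ 0.7060, P(balanced) ≈ 0.2253, P(conservative) ≈ 0.0687

0.225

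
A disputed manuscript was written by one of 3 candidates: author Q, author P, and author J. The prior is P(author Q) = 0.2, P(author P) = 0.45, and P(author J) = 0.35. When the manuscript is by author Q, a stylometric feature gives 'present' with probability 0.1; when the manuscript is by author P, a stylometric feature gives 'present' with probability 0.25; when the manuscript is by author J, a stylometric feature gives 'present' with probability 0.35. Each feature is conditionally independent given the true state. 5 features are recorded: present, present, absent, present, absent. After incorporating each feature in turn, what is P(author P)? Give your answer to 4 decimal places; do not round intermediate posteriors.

0.3782

After 'present': normaliser = 0.1·0.2000 + 0.25·0.4500 + 0.35·0.3500; P(author Q) ≈ 0.0784, P(author P) ≈ 0.4412, P(author J) ≈ 0.4804
After 'present': normaliser = 0.1·0.0784 + 0.25·0.4412 + 0.35·0.4804; P(author Q) ≈ 0.0274, P(author P) ≈ 0.3853, P(author J) ≈ 0.5873
After 'absent': normaliser = 0.9·0.0274 + 0.75·0.3853 + 0.65·0.5873; P(author Q) ≈ 0.0355, P(author P) ≈ 0.4155, P(author J) ≈ 0.5490
After 'present': normaliser = 0.1·0.0355 + 0.25·0.4155 + 0.35·0.5490; P(author Q) ≈ 0.0118, P(author P) ≈ 0.3468, P(author J) ≈ 0.6414
After 'absent': normaliser = 0.9·0.0118 + 0.75·0.3468 + 0.65·0.6414; P(author Q) ≈ 0.0155, P(author P) ≈ 0.3782, P(author J) ≈ 0.6063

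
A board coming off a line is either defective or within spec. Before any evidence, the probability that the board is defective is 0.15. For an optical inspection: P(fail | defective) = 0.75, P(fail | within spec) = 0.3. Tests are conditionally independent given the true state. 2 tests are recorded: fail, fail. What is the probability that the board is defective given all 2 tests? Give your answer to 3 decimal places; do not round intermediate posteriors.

Apply Bayes' rule sequentially, carrying P(defective) forward.
After 'fail': P(defective) = 0.75·0.1500 / (0.75·0.1500 + 0.3·0.8500) ≈ 0.3061
After 'fail': P(defective) = 0.75·0.3061 / (0.75·0.3061 + 0.3·0.6939) ≈ 0.5245

0.524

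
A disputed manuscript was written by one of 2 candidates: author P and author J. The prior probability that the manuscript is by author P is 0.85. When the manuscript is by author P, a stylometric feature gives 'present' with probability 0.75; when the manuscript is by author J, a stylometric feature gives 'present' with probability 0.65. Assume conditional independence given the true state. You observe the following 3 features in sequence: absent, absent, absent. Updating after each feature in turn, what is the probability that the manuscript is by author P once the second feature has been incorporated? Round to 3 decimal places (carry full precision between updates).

After 'absent': P(author P) = 0.25·0.8500 / (0.25·0.8500 + 0.35·0.1500) ≈ 0.8019
After 'absent': P(author P) = 0.25·0.8019 / (0.25·0.8019 + 0.35·0.1981) ≈ 0.7430

0.743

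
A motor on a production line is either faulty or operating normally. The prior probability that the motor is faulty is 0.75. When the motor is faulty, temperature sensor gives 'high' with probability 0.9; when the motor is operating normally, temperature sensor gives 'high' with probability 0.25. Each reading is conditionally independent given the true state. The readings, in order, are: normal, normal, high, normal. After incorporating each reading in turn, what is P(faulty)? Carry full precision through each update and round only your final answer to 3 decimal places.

0.025

After 'normal': P(faulty) = 0.1·0.7500 / (0.1·0.7500 + 0.75·0.2500) ≈ 0.2857
After 'normal': P(faulty) = 0.1·0.2857 / (0.1·0.2857 + 0.75·0.7143) ≈ 0.0506
After 'high': P(faulty) = 0.9·0.0506 / (0.9·0.0506 + 0.25·0.9494) ≈ 0.1611
After 'normal': P(faulty) = 0.1·0.1611 / (0.1·0.1611 + 0.75·0.8389) ≈ 0.0250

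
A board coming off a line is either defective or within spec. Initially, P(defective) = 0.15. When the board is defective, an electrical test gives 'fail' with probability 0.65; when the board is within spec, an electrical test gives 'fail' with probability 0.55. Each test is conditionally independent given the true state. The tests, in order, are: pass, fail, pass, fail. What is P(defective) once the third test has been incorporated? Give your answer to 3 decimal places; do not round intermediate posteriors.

After 'pass': P(defective) = 0.35·0.1500 / (0.35·0.1500 + 0.45·0.8500) ≈ 0.1207
After 'fail': P(defective) = 0.65·0.1207 / (0.65·0.1207 + 0.55·0.8793) ≈ 0.1396
After 'pass': P(defective) = 0.35·0.1396 / (0.35·0.1396 + 0.45·0.8604) ≈ 0.1120

0.112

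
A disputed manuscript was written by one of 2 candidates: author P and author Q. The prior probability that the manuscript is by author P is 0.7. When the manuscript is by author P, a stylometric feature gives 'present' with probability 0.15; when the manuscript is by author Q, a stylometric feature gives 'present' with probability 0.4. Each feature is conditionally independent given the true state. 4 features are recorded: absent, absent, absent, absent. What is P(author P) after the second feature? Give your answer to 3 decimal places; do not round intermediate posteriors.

0.824

Each posterior becomes the prior for the next update.
After 'absent': P(author P) = 0.85·0.7000 / (0.85·0.7000 + 0.6·0.3000) ≈ 0.7677
After 'absent': P(author P) = 0.85·0.7677 / (0.85·0.7677 + 0.6·0.2323) ≈ 0.8240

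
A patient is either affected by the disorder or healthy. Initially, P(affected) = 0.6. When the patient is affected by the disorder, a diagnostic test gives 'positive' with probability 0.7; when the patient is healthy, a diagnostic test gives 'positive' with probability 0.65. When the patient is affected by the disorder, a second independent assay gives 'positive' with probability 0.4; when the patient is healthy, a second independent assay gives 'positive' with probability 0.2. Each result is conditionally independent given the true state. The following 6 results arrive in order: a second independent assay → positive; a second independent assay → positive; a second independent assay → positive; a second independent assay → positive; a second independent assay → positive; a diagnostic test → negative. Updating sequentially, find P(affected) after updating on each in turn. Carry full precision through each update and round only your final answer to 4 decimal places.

After a second independent assay='positive': P(affected) = 0.4·0.6000 / (0.4·0.6000 + 0.2·0.4000) ≈ 0.7500
After a second independent assay='positive': P(affected) = 0.4·0.7500 / (0.4·0.7500 + 0.2·0.2500) ≈ 0.8571
After a second independent assay='positive': P(affected) = 0.4·0.8571 / (0.4·0.8571 + 0.2·0.1429) ≈ 0.9231
After a second independent assay='positive': P(affected) = 0.4·0.9231 / (0.4·0.9231 + 0.2·0.0769) ≈ 0.9600
After a second independent assay='positive': P(affected) = 0.4·0.9600 / (0.4·0.9600 + 0.2·0.0400) ≈ 0.9796
After a diagnostic test='negative': P(affected) = 0.3·0.9796 / (0.3·0.9796 + 0.35·0.0204) ≈ 0.9763

0.9763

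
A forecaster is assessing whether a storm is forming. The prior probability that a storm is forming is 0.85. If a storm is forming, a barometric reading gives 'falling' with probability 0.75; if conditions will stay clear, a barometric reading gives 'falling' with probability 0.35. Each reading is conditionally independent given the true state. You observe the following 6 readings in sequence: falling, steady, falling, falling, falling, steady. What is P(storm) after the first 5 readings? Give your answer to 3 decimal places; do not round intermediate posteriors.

0.979

Each posterior becomes the prior for the next update.
After 'falling': P(storm) = 0.75·0.8500 / (0.75·0.8500 + 0.35·0.1500) ≈ 0.9239
After 'steady': P(storm) = 0.25·0.9239 / (0.25·0.9239 + 0.65·0.0761) ≈ 0.8236
After 'falling': P(storm) = 0.75·0.8236 / (0.75·0.8236 + 0.35·0.1764) ≈ 0.9092
After 'falling': P(storm) = 0.75·0.9092 / (0.75·0.9092 + 0.35·0.0908) ≈ 0.9554
After 'falling': P(storm) = 0.75·0.9554 / (0.75·0.9554 + 0.35·0.0446) ≈ 0.9787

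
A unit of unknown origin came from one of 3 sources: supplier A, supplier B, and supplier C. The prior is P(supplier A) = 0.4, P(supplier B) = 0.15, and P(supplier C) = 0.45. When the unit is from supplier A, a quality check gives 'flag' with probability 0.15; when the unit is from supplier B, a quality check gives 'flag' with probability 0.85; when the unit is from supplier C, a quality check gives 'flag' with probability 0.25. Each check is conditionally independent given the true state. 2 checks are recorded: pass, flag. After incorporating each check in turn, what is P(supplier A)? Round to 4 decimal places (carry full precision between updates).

Apply Bayes' rule sequentially, carrying P(supplier A) forward.
After 'pass': normaliser = 0.85·0.4000 + 0.15·0.1500 + 0.75·0.4500; P(supplier A) ≈ 0.4857, P(supplier B) ≈ 0.0321, P(supplier C) ≈ 0.4821
After 'flag': normaliser = 0.15·0.4857 + 0.85·0.0321 + 0.25·0.4821; P(supplier A) ≈ 0.3301, P(supplier B) ≈ 0.1238, P(supplier C) ≈ 0.5461

0.3301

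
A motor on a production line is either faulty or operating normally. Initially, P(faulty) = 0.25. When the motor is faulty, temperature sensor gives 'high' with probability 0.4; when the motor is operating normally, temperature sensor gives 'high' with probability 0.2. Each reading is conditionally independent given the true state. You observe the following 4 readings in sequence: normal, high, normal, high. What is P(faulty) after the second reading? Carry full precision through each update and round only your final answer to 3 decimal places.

0.333

After 'normal': P(faulty) = 0.6·0.2500 / (0.6·0.2500 + 0.8·0.7500) ≈ 0.2000
After 'high': P(faulty) = 0.4·0.2000 / (0.4·0.2000 + 0.2·0.8000) ≈ 0.3333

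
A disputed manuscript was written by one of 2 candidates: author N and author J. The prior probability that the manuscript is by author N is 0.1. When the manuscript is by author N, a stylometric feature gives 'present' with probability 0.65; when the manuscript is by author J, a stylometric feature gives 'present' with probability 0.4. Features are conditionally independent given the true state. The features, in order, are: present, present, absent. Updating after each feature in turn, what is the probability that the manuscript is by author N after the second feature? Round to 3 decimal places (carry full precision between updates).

0.227

After 'present': P(author N) = 0.65·0.1000 / (0.65·0.1000 + 0.4·0.9000) ≈ 0.1529
After 'present': P(author N) = 0.65·0.1529 / (0.65·0.1529 + 0.4·0.8471) ≈ 0.2268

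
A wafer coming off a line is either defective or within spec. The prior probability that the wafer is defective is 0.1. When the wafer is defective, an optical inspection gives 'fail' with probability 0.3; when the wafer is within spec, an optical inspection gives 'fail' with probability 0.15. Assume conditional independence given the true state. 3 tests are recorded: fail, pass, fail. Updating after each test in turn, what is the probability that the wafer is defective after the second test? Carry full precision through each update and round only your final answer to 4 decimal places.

After 'fail': P(defective) = 0.3·0.1000 / (0.3·0.1000 + 0.15·0.9000) ≈ 0.1818
After 'pass': P(defective) = 0.7·0.1818 / (0.7·0.1818 + 0.85·0.8182) ≈ 0.1547

0.1547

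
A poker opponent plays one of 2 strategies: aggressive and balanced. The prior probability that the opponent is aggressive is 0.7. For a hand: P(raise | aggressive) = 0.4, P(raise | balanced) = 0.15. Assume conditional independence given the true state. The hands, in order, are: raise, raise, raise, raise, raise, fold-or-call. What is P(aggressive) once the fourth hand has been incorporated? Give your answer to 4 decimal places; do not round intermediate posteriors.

0.9916

After 'raise': P(aggressive) = 0.4·0.7000 / (0.4·0.7000 + 0.15·0.3000) ≈ 0.8615
After 'raise': P(aggressive) = 0.4·0.8615 / (0.4·0.8615 + 0.15·0.1385) ≈ 0.9432
After 'raise': P(aggressive) = 0.4·0.9432 / (0.4·0.9432 + 0.15·0.0568) ≈ 0.9779
After 'raise': P(aggressive) = 0.4·0.9779 / (0.4·0.9779 + 0.15·0.0221) ≈ 0.9916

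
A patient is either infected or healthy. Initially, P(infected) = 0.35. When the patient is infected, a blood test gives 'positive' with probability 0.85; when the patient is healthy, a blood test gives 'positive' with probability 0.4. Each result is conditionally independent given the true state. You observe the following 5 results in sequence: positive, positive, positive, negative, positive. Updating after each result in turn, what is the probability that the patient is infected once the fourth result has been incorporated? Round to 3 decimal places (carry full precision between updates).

Each posterior becomes the prior for the next update.
After 'positive': P(infected) = 0.85·0.3500 / (0.85·0.3500 + 0.4·0.6500) ≈ 0.5336
After 'positive': P(infected) = 0.85·0.5336 / (0.85·0.5336 + 0.4·0.4664) ≈ 0.7086
After 'positive': P(infected) = 0.85·0.7086 / (0.85·0.7086 + 0.4·0.2914) ≈ 0.8378
After 'negative': P(infected) = 0.15·0.8378 / (0.15·0.8378 + 0.6·0.1622) ≈ 0.5636

0.564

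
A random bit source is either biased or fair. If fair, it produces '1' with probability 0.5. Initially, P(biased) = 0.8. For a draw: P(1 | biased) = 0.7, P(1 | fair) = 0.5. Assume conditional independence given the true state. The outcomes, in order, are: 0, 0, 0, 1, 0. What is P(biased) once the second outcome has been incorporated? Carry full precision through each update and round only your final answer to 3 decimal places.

Apply Bayes' rule sequentially, carrying P(biased) forward.
After '0': P(biased) = 0.3·0.8000 / (0.3·0.8000 + 0.5·0.2000) ≈ 0.7059
After '0': P(biased) = 0.3·0.7059 / (0.3·0.7059 + 0.5·0.2941) ≈ 0.5902

0.590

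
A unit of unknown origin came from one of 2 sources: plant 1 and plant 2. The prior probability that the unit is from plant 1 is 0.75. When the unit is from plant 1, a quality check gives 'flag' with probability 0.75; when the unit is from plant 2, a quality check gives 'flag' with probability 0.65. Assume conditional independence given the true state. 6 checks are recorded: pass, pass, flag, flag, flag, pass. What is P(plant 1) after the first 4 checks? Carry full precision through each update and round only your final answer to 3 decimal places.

After 'pass': P(plant 1) = 0.25·0.7500 / (0.25·0.7500 + 0.35·0.2500) ≈ 0.6818
After 'pass': P(plant 1) = 0.25·0.6818 / (0.25·0.6818 + 0.35·0.3182) ≈ 0.6048
After 'flag': P(plant 1) = 0.75·0.6048 / (0.75·0.6048 + 0.65·0.3952) ≈ 0.6385
After 'flag': P(plant 1) = 0.75·0.6385 / (0.75·0.6385 + 0.65·0.3615) ≈ 0.6708

0.671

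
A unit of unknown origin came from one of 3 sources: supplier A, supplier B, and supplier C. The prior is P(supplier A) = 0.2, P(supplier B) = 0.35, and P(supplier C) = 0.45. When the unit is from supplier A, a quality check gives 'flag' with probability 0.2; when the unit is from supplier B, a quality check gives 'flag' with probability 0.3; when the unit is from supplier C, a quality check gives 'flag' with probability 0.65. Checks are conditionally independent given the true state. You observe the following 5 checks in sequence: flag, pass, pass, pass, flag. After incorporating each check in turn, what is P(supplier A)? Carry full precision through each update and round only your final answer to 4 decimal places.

0.1777

After 'flag': normaliser = 0.2·0.2000 + 0.3·0.3500 + 0.65·0.4500; P(supplier A) ≈ 0.0914, P(supplier B) ≈ 0.2400, P(supplier C) ≈ 0.6686
After 'pass': normaliser = 0.8·0.0914 + 0.7·0.2400 + 0.35·0.6686; P(supplier A) ≈ 0.1539, P(supplier B) ≈ 0.3536, P(supplier C) ≈ 0.4925
After 'pass': normaliser = 0.8·0.1539 + 0.7·0.3536 + 0.35·0.4925; P(supplier A) ≈ 0.2268, P(supplier B) ≈ 0.4558, P(supplier C) ≈ 0.3174
After 'pass': normaliser = 0.8·0.2268 + 0.7·0.4558 + 0.35·0.3174; P(supplier A) ≈ 0.2967, P(supplier B) ≈ 0.5217, P(supplier C) ≈ 0.1817
After 'flag': normaliser = 0.2·0.2967 + 0.3·0.5217 + 0.65·0.1817; P(supplier A) ≈ 0.1777, P(supplier B) ≈ 0.4687, P(supplier C) ≈ 0.3536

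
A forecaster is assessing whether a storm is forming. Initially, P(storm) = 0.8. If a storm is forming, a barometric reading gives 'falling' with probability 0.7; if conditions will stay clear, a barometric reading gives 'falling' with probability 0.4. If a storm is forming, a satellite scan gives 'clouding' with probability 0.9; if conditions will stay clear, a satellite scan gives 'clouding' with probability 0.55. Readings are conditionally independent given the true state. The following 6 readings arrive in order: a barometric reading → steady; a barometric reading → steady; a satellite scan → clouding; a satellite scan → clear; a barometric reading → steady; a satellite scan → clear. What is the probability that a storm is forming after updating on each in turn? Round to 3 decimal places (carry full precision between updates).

0.039

After a barometric reading='steady': P(storm) = 0.3·0.8000 / (0.3·0.8000 + 0.6·0.2000) ≈ 0.6667
After a barometric reading='steady': P(storm) = 0.3·0.6667 / (0.3·0.6667 + 0.6·0.3333) ≈ 0.5000
After a satellite scan='clouding': P(storm) = 0.9·0.5000 / (0.9·0.5000 + 0.55·0.5000) ≈ 0.6207
After a satellite scan='clear': P(storm) = 0.1·0.6207 / (0.1·0.6207 + 0.45·0.3793) ≈ 0.2667
After a barometric reading='steady': P(storm) = 0.3·0.2667 / (0.3·0.2667 + 0.6·0.7333) ≈ 0.1538
After a satellite scan='clear': P(storm) = 0.1·0.1538 / (0.1·0.1538 + 0.45·0.8462) ≈ 0.0388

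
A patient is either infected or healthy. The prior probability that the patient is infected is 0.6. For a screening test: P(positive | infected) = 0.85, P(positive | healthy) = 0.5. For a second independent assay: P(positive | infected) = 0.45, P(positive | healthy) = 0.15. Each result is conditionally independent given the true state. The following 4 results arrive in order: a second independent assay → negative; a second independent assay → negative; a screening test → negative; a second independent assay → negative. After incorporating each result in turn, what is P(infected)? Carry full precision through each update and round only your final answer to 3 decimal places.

0.109

After a second independent assay='negative': P(infected) = 0.55·0.6000 / (0.55·0.6000 + 0.85·0.4000) ≈ 0.4925
After a second independent assay='negative': P(infected) = 0.55·0.4925 / (0.55·0.4925 + 0.85·0.5075) ≈ 0.3858
After a screening test='negative': P(infected) = 0.15·0.3858 / (0.15·0.3858 + 0.5·0.6142) ≈ 0.1585
After a second independent assay='negative': P(infected) = 0.55·0.1585 / (0.55·0.1585 + 0.85·0.8415) ≈ 0.1087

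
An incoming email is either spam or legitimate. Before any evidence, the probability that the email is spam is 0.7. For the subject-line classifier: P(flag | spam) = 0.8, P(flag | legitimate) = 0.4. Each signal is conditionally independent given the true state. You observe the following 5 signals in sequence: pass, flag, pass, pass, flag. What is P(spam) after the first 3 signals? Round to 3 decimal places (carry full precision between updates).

0.341

After 'pass': P(spam) = 0.2·0.7000 / (0.2·0.7000 + 0.6·0.3000) ≈ 0.4375
After 'flag': P(spam) = 0.8·0.4375 / (0.8·0.4375 + 0.4·0.5625) ≈ 0.6087
After 'pass': P(spam) = 0.2·0.6087 / (0.2·0.6087 + 0.6·0.3913) ≈ 0.3415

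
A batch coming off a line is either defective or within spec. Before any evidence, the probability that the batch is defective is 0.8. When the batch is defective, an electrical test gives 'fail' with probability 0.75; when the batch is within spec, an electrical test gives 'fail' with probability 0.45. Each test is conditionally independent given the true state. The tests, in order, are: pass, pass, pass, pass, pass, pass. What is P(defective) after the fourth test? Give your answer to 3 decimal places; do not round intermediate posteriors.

0.146

After 'pass': P(defective) = 0.25·0.8000 / (0.25·0.8000 + 0.55·0.2000) ≈ 0.6452
After 'pass': P(defective) = 0.25·0.6452 / (0.25·0.6452 + 0.55·0.3548) ≈ 0.4525
After 'pass': P(defective) = 0.25·0.4525 / (0.25·0.4525 + 0.55·0.5475) ≈ 0.2731
After 'pass': P(defective) = 0.25·0.2731 / (0.25·0.2731 + 0.55·0.7269) ≈ 0.1458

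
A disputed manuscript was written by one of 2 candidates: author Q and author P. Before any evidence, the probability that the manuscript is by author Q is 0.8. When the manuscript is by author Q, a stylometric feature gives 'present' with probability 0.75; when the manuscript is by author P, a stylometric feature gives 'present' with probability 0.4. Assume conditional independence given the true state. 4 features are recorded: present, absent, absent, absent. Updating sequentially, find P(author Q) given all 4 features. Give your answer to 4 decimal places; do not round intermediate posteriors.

0.3517

After 'present': P(author Q) = 0.75·0.8000 / (0.75·0.8000 + 0.4·0.2000) ≈ 0.8824
After 'absent': P(author Q) = 0.25·0.8824 / (0.25·0.8824 + 0.6·0.1176) ≈ 0.7576
After 'absent': P(author Q) = 0.25·0.7576 / (0.25·0.7576 + 0.6·0.2424) ≈ 0.5656
After 'absent': P(author Q) = 0.25·0.5656 / (0.25·0.5656 + 0.6·0.4344) ≈ 0.3517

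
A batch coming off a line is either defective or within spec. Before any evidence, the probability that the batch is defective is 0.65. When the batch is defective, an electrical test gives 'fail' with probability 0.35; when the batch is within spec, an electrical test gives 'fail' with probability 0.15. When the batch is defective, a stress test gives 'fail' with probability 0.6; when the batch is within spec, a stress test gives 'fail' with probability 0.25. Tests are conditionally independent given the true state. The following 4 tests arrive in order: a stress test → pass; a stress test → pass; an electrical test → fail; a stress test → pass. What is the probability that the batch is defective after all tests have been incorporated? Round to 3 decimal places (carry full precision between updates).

0.397

After a stress test='pass': P(defective) = 0.4·0.6500 / (0.4·0.6500 + 0.75·0.3500) ≈ 0.4976
After a stress test='pass': P(defective) = 0.4·0.4976 / (0.4·0.4976 + 0.75·0.5024) ≈ 0.3457
After an electrical test='fail': P(defective) = 0.35·0.3457 / (0.35·0.3457 + 0.15·0.6543) ≈ 0.5521
After a stress test='pass': P(defective) = 0.4·0.5521 / (0.4·0.5521 + 0.75·0.4479) ≈ 0.3966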